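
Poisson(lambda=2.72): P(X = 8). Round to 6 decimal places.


P = e^(-lam) * lam^k / k!
e^(-2.72) ≈ 0.06587475
lam^k = 2.72^8 ≈ 2996.065007
k! = 8! = 40320
P = 0.06587475 * 2996.065007 / 40320 ≈ 0.004895

0.004895


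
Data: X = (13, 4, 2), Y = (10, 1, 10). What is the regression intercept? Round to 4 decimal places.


a = ybar - b*xbar, where b = sum((xi-xbar)(yi-ybar)) / sum((xi-xbar)^2)
n = 3, xbar = 19/3 ≈ 6.333333, ybar = 21/3 = 7
Sxy = sum((xi-xbar)(yi-ybar)) = 21
Sxx = sum((xi-xbar)^2) = 206/3 ≈ 68.666667
b = Sxy / Sxx = 63/206 ≈ 0.305825
a = 7 - 0.305825 * 6.333333 = 1043/206 ≈ 5.063107

5.0631


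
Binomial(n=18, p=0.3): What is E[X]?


E[X] = n*p = 18 * 0.3 = 5.4

5.4


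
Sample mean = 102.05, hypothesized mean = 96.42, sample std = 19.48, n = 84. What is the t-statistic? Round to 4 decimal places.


t = (xbar - mu0) / (s/sqrt(n))
xbar - mu0 = 102.05 - 96.42 = 5.63
sqrt(84) ≈ 9.16515139
s/sqrt(n) = 19.48 / 9.16515139 ≈ 2.12544225
t = 5.63 / 2.12544225 ≈ 2.648860

2.6489


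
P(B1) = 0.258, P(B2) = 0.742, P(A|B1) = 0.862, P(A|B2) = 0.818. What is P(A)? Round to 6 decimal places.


P(A) = P(A|B1)*P(B1) + P(A|B2)*P(B2)
P(A|B1)*P(B1) = 0.862 * 0.258 = 0.222396
P(A|B2)*P(B2) = 0.818 * 0.742 = 0.606956
P(A) = 0.222396 + 0.606956 = 0.829352

0.829352


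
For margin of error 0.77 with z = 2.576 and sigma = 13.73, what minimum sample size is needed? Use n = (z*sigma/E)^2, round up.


z*sigma/E = 2.576 * 13.73 / 0.77 = 63158/1375 ≈ 45.933091
(z*sigma/E)^2 ≈ 2109.848840
round up: n = 2110

2110


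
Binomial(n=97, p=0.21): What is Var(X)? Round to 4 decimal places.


Var = n*p*(1-p) = 97 * 0.21 * 0.79 = 16.0923

16.0923


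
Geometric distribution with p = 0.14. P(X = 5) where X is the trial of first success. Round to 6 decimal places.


P = (1-p)^(k-1) * p
(1-p)^(k-1) = 0.86^4 ≈ 0.5470082
P = 0.5470082 * 0.14 ≈ 0.07658114

0.076581


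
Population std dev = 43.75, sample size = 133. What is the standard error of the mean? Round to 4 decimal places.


SE = sigma / sqrt(n)
sqrt(133) ≈ 11.532563
SE = 43.75 / 11.532563 ≈ 3.793606

3.7936


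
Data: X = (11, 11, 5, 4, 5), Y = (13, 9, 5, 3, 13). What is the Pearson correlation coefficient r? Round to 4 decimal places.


r = sum((xi-xbar)(yi-ybar)) / sqrt(sum((xi-xbar)^2) * sum((yi-ybar)^2))
n = 5, xbar = 36/5 = 7.2, ybar = 43/5 = 8.6
Sxy = sum((xi-xbar)(yi-ybar)) = 34.4
Sxx = sum((xi-xbar)^2) = 48.8
Syy = sum((yi-ybar)^2) = 83.2
sqrt(Sxx*Syy) ≈ 63.719385
r = Sxy / sqrt(Sxx*Syy) = 34.4 / 63.719385 ≈ 0.539867

0.5399


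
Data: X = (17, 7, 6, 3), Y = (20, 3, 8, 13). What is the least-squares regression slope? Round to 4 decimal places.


b = sum((xi-xbar)(yi-ybar)) / sum((xi-xbar)^2)
n = 4, xbar = 33/4 = 8.25, ybar = 44/4 = 11
Sxy = sum((xi-xbar)(yi-ybar)) = 85
Sxx = sum((xi-xbar)^2) = 110.75
b = Sxy / Sxx = 340/443 ≈ 0.767494

0.7675


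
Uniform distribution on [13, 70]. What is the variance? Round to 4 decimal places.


Var = (b-a)^2 / 12
(b-a)^2 = (70 - 13)^2 = 3249
Var = 3249/12 = 270.75

270.7500


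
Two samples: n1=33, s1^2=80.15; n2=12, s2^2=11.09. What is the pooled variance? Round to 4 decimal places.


sp^2 = ((n1-1)*s1^2 + (n2-1)*s2^2)/(n1+n2-2)
(n1-1)*s1^2 = 32 * 80.15 = 2564.8
(n2-1)*s2^2 = 11 * 11.09 = 121.99
numerator = 2564.8 + 121.99 = 2686.79
n1+n2-2 = 43
sp^2 = 2686.79 / 43 = 268679/4300 ≈ 62.483488

62.4835


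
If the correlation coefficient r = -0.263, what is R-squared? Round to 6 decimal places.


R^2 = r^2 = (-0.263)^2 = 0.069169

0.069169


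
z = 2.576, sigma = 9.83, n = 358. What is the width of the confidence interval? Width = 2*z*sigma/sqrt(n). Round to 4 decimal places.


width = 2*z*sigma/sqrt(n)
2*z*sigma = 2 * 2.576 * 9.83 = 50.64416
sqrt(358) ≈ 18.920888
width = 50.64416 / 18.920888 ≈ 2.676627

2.6766


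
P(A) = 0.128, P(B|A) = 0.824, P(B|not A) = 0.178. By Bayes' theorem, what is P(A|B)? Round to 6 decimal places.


P(A|B) = P(B|A)*P(A) / P(B), P(B) = P(B|A)*P(A) + P(B|not A)*P(not A)
P(B|A)*P(A) = 0.824 * 0.128 = 0.105472
P(B|not A)*P(not A) = 0.178 * 0.872 = 0.155216
P(B) = 0.105472 + 0.155216 = 0.260688
P(A|B) = 0.105472 / 0.260688 ≈ 0.40459093

0.404591


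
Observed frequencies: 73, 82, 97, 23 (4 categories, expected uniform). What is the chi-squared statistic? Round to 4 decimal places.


chi2 = sum((O-E)^2/E), E = total/4
total = 275, E = 275/4 = 68.75
(73 - 68.75)^2 / 68.75 = 18.0625 / 68.75 = 289/1100 ≈ 0.262727
(82 - 68.75)^2 / 68.75 = 175.5625 / 68.75 = 2809/1100 ≈ 2.553636
(97 - 68.75)^2 / 68.75 = 798.0625 / 68.75 = 12769/1100 ≈ 11.608182
(23 - 68.75)^2 / 68.75 = 2093.0625 / 68.75 = 33489/1100 ≈ 30.444545
chi2 = 12339/275 ≈ 44.869091

44.8691


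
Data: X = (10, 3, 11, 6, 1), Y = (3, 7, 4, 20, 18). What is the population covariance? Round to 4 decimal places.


Cov = (1/n)*sum((xi-xbar)(yi-ybar))
n = 5, xbar = 31/5 = 6.2, ybar = 52/5 = 10.4
sum((xi-xbar)(yi-ybar)) = -89.4
Cov = -89.4 / 5 = -17.88

-17.8800


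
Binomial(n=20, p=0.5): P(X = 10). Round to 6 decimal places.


P = C(n,k) * p^k * (1-p)^(n-k)
C(20,10) = 184756
p^k = 0.5^10 = 0.0009765625
(1-p)^(n-k) = 0.5^10 = 0.0009765625
P = 184756 * 0.0009765625 * 0.0009765625 ≈ 0.176197

0.176197


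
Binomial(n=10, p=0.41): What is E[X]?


E[X] = n*p = 10 * 0.41 = 4.1

4.1


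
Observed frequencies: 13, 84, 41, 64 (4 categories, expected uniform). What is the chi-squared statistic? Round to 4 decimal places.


chi2 = sum((O-E)^2/E), E = total/4
total = 202, E = 202/4 = 50.5
(13 - 50.5)^2 / 50.5 = 1406.25 / 50.5 = 5625/202 ≈ 27.846535
(84 - 50.5)^2 / 50.5 = 1122.25 / 50.5 = 4489/202 ≈ 22.222772
(41 - 50.5)^2 / 50.5 = 90.25 / 50.5 = 361/202 ≈ 1.787129
(64 - 50.5)^2 / 50.5 = 182.25 / 50.5 = 729/202 ≈ 3.608911
chi2 = 5602/101 ≈ 55.465347

55.4653


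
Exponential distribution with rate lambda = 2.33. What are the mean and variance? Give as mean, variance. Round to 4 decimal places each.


mean = 1/lam, var = 1/lam^2
mean = 1 / 2.33 = 100/233 ≈ 0.429185
lam^2 = 2.33^2 = 5.4289
var = 1 / 5.4289 ≈ 0.184199

0.4292, 0.1842


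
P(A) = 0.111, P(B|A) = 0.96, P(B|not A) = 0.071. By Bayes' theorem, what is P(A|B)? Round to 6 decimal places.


P(A|B) = P(B|A)*P(A) / P(B), P(B) = P(B|A)*P(A) + P(B|not A)*P(not A)
P(B|A)*P(A) = 0.96 * 0.111 = 0.10656
P(B|not A)*P(not A) = 0.071 * 0.889 = 0.063119
P(B) = 0.10656 + 0.063119 = 0.169679
P(A|B) = 0.10656 / 0.169679 ≈ 0.62800936

0.628009


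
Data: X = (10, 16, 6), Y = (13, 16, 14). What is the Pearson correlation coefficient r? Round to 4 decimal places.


r = sum((xi-xbar)(yi-ybar)) / sqrt(sum((xi-xbar)^2) * sum((yi-ybar)^2))
n = 3, xbar = 32/3 ≈ 10.666667, ybar = 43/3 ≈ 14.333333
Sxy = sum((xi-xbar)(yi-ybar)) = 34/3 ≈ 11.333333
Sxx = sum((xi-xbar)^2) = 152/3 ≈ 50.666667
Syy = sum((yi-ybar)^2) = 14/3 ≈ 4.666667
sqrt(Sxx*Syy) ≈ 15.376750
r = Sxy / sqrt(Sxx*Syy) = 11.333333 / 15.376750 ≈ 0.737043

0.7370


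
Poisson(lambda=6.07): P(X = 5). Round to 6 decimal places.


P = e^(-lam) * lam^k / k!
e^(-6.07) ≈ 0.002311173
lam^k = 6.07^5 ≈ 8240.308202
k! = 5! = 120
P = 0.002311173 * 8240.308202 / 120 ≈ 0.158706

0.158706


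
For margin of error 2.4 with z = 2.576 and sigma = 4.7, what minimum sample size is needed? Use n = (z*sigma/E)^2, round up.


z*sigma/E = 2.576 * 4.7 / 2.4 = 7567/1500 ≈ 5.044667
(z*sigma/E)^2 ≈ 25.448662
round up: n = 26

26


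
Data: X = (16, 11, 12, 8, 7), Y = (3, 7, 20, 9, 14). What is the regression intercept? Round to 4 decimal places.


a = ybar - b*xbar, where b = sum((xi-xbar)(yi-ybar)) / sum((xi-xbar)^2)
n = 5, xbar = 54/5 = 10.8, ybar = 53/5 = 10.6
Sxy = sum((xi-xbar)(yi-ybar)) = -37.4
Sxx = sum((xi-xbar)^2) = 50.8
b = Sxy / Sxx = -187/254 ≈ -0.736220
a = 10.6 - (-0.736220) * 10.8 = 2356/127 ≈ 18.551181

18.5512


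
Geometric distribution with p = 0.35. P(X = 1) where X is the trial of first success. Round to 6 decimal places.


P = (1-p)^(k-1) * p
(1-p)^(k-1) = 0.65^0 = 1
P = 1 * 0.35 = 0.35

0.350000


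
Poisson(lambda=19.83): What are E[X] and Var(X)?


E[X] = Var(X) = lambda = 19.83

19.83, 19.83


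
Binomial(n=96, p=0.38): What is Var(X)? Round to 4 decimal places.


Var = n*p*(1-p) = 96 * 0.38 * 0.62 = 22.6176

22.6176


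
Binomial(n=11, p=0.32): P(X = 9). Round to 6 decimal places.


P = C(n,k) * p^k * (1-p)^(n-k)
C(11,9) = 55
p^k = 0.32^9 ≈ 0.00003518437
(1-p)^(n-k) = 0.68^2 = 0.4624
P = 55 * 0.00003518437 * 0.4624 ≈ 0.000895

0.000895


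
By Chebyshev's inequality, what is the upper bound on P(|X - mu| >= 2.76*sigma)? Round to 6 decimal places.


P <= 1/k^2
k^2 = 2.76^2 = 7.6176
1/k^2 = 1 / 7.6176 = 625/4761 ≈ 0.13127494

0.131275


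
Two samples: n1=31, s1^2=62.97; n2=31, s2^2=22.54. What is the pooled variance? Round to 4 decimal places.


sp^2 = ((n1-1)*s1^2 + (n2-1)*s2^2)/(n1+n2-2)
(n1-1)*s1^2 = 30 * 62.97 = 1889.1
(n2-1)*s2^2 = 30 * 22.54 = 676.2
numerator = 1889.1 + 676.2 = 2565.3
n1+n2-2 = 60
sp^2 = 2565.3 / 60 = 42.755

42.7550


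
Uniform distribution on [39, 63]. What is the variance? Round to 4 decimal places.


Var = (b-a)^2 / 12
(b-a)^2 = (63 - 39)^2 = 576
Var = 576/12 = 48

48.0000


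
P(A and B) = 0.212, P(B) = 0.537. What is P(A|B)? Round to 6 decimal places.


P(A|B) = P(A and B) / P(B) = 0.212 / 0.537 = 212/537 ≈ 0.39478585

0.394786


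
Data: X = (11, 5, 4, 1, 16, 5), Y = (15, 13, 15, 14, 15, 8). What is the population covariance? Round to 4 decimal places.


Cov = (1/n)*sum((xi-xbar)(yi-ybar))
n = 6, xbar = 42/6 = 7, ybar = 80/6 = 40/3 ≈ 13.333333
sum((xi-xbar)(yi-ybar)) = 24
Cov = 24 / 6 = 4

4.0000


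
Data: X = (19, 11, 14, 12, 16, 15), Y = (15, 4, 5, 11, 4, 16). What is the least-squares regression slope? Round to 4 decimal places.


b = sum((xi-xbar)(yi-ybar)) / sum((xi-xbar)^2)
n = 6, xbar = 87/6 = 14.5, ybar = 55/6 ≈ 9.166667
Sxy = sum((xi-xbar)(yi-ybar)) = 37.5
Sxx = sum((xi-xbar)^2) = 41.5
b = Sxy / Sxx = 75/83 ≈ 0.903614

0.9036


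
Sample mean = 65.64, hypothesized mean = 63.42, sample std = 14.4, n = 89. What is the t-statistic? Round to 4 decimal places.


t = (xbar - mu0) / (s/sqrt(n))
xbar - mu0 = 65.64 - 63.42 = 2.22
sqrt(89) ≈ 9.43398113
s/sqrt(n) = 14.4 / 9.43398113 ≈ 1.52639695
t = 2.22 / 1.52639695 ≈ 1.454405

1.4544


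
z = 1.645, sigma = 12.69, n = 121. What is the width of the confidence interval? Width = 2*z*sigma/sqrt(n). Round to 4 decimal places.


width = 2*z*sigma/sqrt(n)
2*z*sigma = 2 * 1.645 * 12.69 = 41.7501
sqrt(121) = 11
width = 41.7501 / 11 ≈ 3.795464

3.7955


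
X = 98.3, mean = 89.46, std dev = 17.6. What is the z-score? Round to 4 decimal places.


z = (X - mu) / sigma
X - mu = 98.3 - 89.46 = 8.84
z = 8.84 / 17.6 = 221/440 ≈ 0.502273

0.5023


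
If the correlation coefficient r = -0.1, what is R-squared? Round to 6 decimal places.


R^2 = r^2 = (-0.1)^2 = 0.01

0.010000


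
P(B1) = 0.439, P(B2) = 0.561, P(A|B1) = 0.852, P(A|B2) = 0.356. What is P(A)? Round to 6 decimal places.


P(A) = P(A|B1)*P(B1) + P(A|B2)*P(B2)
P(A|B1)*P(B1) = 0.852 * 0.439 = 0.374028
P(A|B2)*P(B2) = 0.356 * 0.561 = 0.199716
P(A) = 0.374028 + 0.199716 = 0.573744

0.573744


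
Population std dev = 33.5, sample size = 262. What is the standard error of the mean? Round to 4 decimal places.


SE = sigma / sqrt(n)
sqrt(262) ≈ 16.186414
SE = 33.5 / 16.186414 ≈ 2.069637

2.0696


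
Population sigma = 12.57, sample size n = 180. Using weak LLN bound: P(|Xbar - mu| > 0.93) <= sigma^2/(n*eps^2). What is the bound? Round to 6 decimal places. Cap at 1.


bound = min(1, sigma^2/(n*eps^2))
sigma^2 = 12.57^2 = 158.0049
n*eps^2 = 180 * 0.93^2 = 180 * 0.8649 = 155.682
sigma^2/(n*eps^2) = 158.0049 / 155.682 ≈ 1.01492080
this exceeds 1, so the bound is capped at 1

1.000000


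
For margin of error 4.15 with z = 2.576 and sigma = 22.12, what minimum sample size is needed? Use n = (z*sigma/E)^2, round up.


z*sigma/E = 2.576 * 22.12 / 4.15 ≈ 13.730390
(z*sigma/E)^2 ≈ 188.523619
round up: n = 189

189


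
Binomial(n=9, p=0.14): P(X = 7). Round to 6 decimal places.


P = C(n,k) * p^k * (1-p)^(n-k)
C(9,7) = 36
p^k = 0.14^7 ≈ 0.000001054135
(1-p)^(n-k) = 0.86^2 = 0.7396
P = 36 * 0.000001054135 * 0.7396 ≈ 0.000028

0.000028


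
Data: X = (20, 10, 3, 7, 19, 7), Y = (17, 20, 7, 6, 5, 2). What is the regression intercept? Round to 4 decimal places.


a = ybar - b*xbar, where b = sum((xi-xbar)(yi-ybar)) / sum((xi-xbar)^2)
n = 6, xbar = 66/6 = 11, ybar = 57/6 = 9.5
Sxy = sum((xi-xbar)(yi-ybar)) = 85
Sxx = sum((xi-xbar)^2) = 242
b = Sxy / Sxx = 85/242 ≈ 0.351240
a = 9.5 - 0.351240 * 11 = 62/11 ≈ 5.636364

5.6364


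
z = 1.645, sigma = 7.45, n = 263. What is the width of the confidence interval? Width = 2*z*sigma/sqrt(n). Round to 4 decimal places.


width = 2*z*sigma/sqrt(n)
2*z*sigma = 2 * 1.645 * 7.45 = 24.5105
sqrt(263) ≈ 16.217275
width = 24.5105 / 16.217275 ≈ 1.511382

1.5114


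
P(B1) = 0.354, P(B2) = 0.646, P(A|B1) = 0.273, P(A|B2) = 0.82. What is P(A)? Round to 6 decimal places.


P(A) = P(A|B1)*P(B1) + P(A|B2)*P(B2)
P(A|B1)*P(B1) = 0.273 * 0.354 = 0.096642
P(A|B2)*P(B2) = 0.82 * 0.646 = 0.52972
P(A) = 0.096642 + 0.52972 = 0.626362

0.626362


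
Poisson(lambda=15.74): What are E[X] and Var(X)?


E[X] = Var(X) = lambda = 15.74

15.74, 15.74


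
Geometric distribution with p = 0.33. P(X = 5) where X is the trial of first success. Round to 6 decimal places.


P = (1-p)^(k-1) * p
(1-p)^(k-1) = 0.67^4 ≈ 0.2015112
P = 0.2015112 * 0.33 ≈ 0.06649870

0.066499


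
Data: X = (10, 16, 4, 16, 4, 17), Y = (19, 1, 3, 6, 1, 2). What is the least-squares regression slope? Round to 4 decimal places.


b = sum((xi-xbar)(yi-ybar)) / sum((xi-xbar)^2)
n = 6, xbar = 67/6 ≈ 11.166667, ybar = 32/6 = 16/3 ≈ 5.333333
Sxy = sum((xi-xbar)(yi-ybar)) = -16/3 ≈ -5.333333
Sxx = sum((xi-xbar)^2) = 1109/6 ≈ 184.833333
b = Sxy / Sxx = -32/1109 ≈ -0.028855

-0.0289


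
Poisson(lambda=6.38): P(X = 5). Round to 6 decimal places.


P = e^(-lam) * lam^k / k!
e^(-6.38) ≈ 0.001695123
lam^k = 6.38^5 ≈ 10570.691384
k! = 5! = 120
P = 0.001695123 * 10570.691384 / 120 ≈ 0.149322

0.149322


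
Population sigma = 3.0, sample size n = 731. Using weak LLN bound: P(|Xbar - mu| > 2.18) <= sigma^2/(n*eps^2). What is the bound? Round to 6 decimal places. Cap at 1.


bound = min(1, sigma^2/(n*eps^2))
sigma^2 = 3.0^2 = 9
n*eps^2 = 731 * 2.18^2 = 731 * 4.7524 = 3474.0044
sigma^2/(n*eps^2) = 9 / 3474.0044 ≈ 0.00259067

0.002591


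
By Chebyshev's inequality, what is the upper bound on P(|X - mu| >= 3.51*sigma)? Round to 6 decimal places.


P <= 1/k^2
k^2 = 3.51^2 = 12.3201
1/k^2 = 1 / 12.3201 ≈ 0.08116817

0.081168


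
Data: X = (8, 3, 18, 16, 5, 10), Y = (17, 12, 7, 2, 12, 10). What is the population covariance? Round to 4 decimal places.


Cov = (1/n)*sum((xi-xbar)(yi-ybar))
n = 6, xbar = 60/6 = 10, ybar = 60/6 = 10
sum((xi-xbar)(yi-ybar)) = -110
Cov = -110 / 6 = -55/3 ≈ -18.333333

-18.3333


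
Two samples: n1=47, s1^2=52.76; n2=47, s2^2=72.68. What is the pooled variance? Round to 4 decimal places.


sp^2 = ((n1-1)*s1^2 + (n2-1)*s2^2)/(n1+n2-2)
(n1-1)*s1^2 = 46 * 52.76 = 2426.96
(n2-1)*s2^2 = 46 * 72.68 = 3343.28
numerator = 2426.96 + 3343.28 = 5770.24
n1+n2-2 = 92
sp^2 = 5770.24 / 92 = 62.72

62.7200


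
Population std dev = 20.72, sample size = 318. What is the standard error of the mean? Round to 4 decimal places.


SE = sigma / sqrt(n)
sqrt(318) ≈ 17.832555
SE = 20.72 / 17.832555 ≈ 1.161920

1.1619


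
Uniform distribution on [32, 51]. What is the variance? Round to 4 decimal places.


Var = (b-a)^2 / 12
(b-a)^2 = (51 - 32)^2 = 361
Var = 361/12 ≈ 30.083333

30.0833


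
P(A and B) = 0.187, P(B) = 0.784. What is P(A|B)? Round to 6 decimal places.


P(A|B) = P(A and B) / P(B) = 0.187 / 0.784 = 187/784 ≈ 0.23852041

0.238520


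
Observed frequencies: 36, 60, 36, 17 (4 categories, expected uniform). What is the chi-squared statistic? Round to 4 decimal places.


chi2 = sum((O-E)^2/E), E = total/4
total = 149, E = 149/4 = 37.25
(36 - 37.25)^2 / 37.25 = 1.5625 / 37.25 = 25/596 ≈ 0.041946
(60 - 37.25)^2 / 37.25 = 517.5625 / 37.25 = 8281/596 ≈ 13.894295
(36 - 37.25)^2 / 37.25 = 1.5625 / 37.25 = 25/596 ≈ 0.041946
(17 - 37.25)^2 / 37.25 = 410.0625 / 37.25 = 6561/596 ≈ 11.008389
chi2 = 3723/149 ≈ 24.986577

24.9866


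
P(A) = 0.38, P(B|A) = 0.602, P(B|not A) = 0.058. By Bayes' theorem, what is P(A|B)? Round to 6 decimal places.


P(A|B) = P(B|A)*P(A) / P(B), P(B) = P(B|A)*P(A) + P(B|not A)*P(not A)
P(B|A)*P(A) = 0.602 * 0.38 = 0.22876
P(B|not A)*P(not A) = 0.058 * 0.62 = 0.03596
P(B) = 0.22876 + 0.03596 = 0.26472
P(A|B) = 0.22876 / 0.26472 = 5719/6618 ≈ 0.86415836

0.864158


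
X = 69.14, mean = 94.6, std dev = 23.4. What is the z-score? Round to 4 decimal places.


z = (X - mu) / sigma
X - mu = 69.14 - 94.6 = -25.46
z = -25.46 / 23.4 = -1273/1170 ≈ -1.088034

-1.0880


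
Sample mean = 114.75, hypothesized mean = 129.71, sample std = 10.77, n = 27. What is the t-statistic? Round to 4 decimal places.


t = (xbar - mu0) / (s/sqrt(n))
xbar - mu0 = 114.75 - 129.71 = -14.96
sqrt(27) ≈ 5.19615242
s/sqrt(n) = 10.77 / 5.19615242 ≈ 2.07268747
t = -14.96 / 2.07268747 ≈ -7.217682

-7.2177


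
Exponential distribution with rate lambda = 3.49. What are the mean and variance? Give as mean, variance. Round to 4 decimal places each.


mean = 1/lam, var = 1/lam^2
mean = 1 / 3.49 = 100/349 ≈ 0.286533
lam^2 = 3.49^2 = 12.1801
var = 1 / 12.1801 ≈ 0.082101

0.2865, 0.0821


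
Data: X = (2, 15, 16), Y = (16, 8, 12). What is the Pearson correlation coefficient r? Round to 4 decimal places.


r = sum((xi-xbar)(yi-ybar)) / sqrt(sum((xi-xbar)^2) * sum((yi-ybar)^2))
n = 3, xbar = 33/3 = 11, ybar = 36/3 = 12
Sxy = sum((xi-xbar)(yi-ybar)) = -52
Sxx = sum((xi-xbar)^2) = 122
Syy = sum((yi-ybar)^2) = 32
sqrt(Sxx*Syy) ≈ 62.481997
r = Sxy / sqrt(Sxx*Syy) = -52 / 62.481997 ≈ -0.832240

-0.8322


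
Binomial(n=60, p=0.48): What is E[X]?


E[X] = n*p = 60 * 0.48 = 28.8

28.8


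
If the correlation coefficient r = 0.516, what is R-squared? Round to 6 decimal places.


R^2 = r^2 = (0.516)^2 = 0.266256

0.266256


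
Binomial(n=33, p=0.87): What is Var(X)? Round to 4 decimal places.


Var = n*p*(1-p) = 33 * 0.87 * 0.13 = 3.7323

3.7323


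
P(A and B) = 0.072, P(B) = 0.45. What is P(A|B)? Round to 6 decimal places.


P(A|B) = P(A and B) / P(B) = 0.072 / 0.45 = 0.16

0.160000


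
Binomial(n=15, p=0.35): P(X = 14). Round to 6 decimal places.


P = C(n,k) * p^k * (1-p)^(n-k)
C(15,14) = 15
p^k = 0.35^14 ≈ 0.0000004139545
(1-p)^(n-k) = 0.65^1 = 0.65
P = 15 * 0.0000004139545 * 0.65 ≈ 0.000004

0.000004


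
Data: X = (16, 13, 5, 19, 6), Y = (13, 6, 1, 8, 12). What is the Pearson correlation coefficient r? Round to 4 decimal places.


r = sum((xi-xbar)(yi-ybar)) / sqrt(sum((xi-xbar)^2) * sum((yi-ybar)^2))
n = 5, xbar = 59/5 = 11.8, ybar = 40/5 = 8
Sxy = sum((xi-xbar)(yi-ybar)) = 43
Sxx = sum((xi-xbar)^2) = 150.8
Syy = sum((yi-ybar)^2) = 94
sqrt(Sxx*Syy) ≈ 119.059649
r = Sxy / sqrt(Sxx*Syy) = 43 / 119.059649 ≈ 0.361164

0.3612


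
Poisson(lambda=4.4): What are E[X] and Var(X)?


E[X] = Var(X) = lambda = 4.4

4.4, 4.4


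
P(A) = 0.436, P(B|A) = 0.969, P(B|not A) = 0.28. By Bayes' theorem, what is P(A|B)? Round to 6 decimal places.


P(A|B) = P(B|A)*P(A) / P(B), P(B) = P(B|A)*P(A) + P(B|not A)*P(not A)
P(B|A)*P(A) = 0.969 * 0.436 = 0.422484
P(B|not A)*P(not A) = 0.28 * 0.564 = 0.15792
P(B) = 0.422484 + 0.15792 = 0.580404
P(A|B) = 0.422484 / 0.580404 ≈ 0.72791366

0.727914


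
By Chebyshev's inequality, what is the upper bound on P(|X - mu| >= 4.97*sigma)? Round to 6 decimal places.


P <= 1/k^2
k^2 = 4.97^2 = 24.7009
1/k^2 = 1 / 24.7009 ≈ 0.04048435

0.040484


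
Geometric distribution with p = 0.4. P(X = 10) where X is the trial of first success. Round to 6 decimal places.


P = (1-p)^(k-1) * p
(1-p)^(k-1) = 0.6^9 ≈ 0.01007770
P = 0.01007770 * 0.4 ≈ 0.004031078

0.004031


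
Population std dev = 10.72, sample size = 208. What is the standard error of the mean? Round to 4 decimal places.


SE = sigma / sqrt(n)
sqrt(208) ≈ 14.422205
SE = 10.72 / 14.422205 ≈ 0.743298

0.7433


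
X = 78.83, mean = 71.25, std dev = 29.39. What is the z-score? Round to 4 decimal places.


z = (X - mu) / sigma
X - mu = 78.83 - 71.25 = 7.58
z = 7.58 / 29.39 = 758/2939 ≈ 0.257911

0.2579


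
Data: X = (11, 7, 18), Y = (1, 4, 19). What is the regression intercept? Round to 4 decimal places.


a = ybar - b*xbar, where b = sum((xi-xbar)(yi-ybar)) / sum((xi-xbar)^2)
n = 3, xbar = 36/3 = 12, ybar = 24/3 = 8
Sxy = sum((xi-xbar)(yi-ybar)) = 93
Sxx = sum((xi-xbar)^2) = 62
b = Sxy / Sxx = 1.5
a = 8 - 1.5 * 12 = -10

-10.0000


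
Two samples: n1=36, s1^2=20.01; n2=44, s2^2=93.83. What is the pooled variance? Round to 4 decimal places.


sp^2 = ((n1-1)*s1^2 + (n2-1)*s2^2)/(n1+n2-2)
(n1-1)*s1^2 = 35 * 20.01 = 700.35
(n2-1)*s2^2 = 43 * 93.83 = 4034.69
numerator = 700.35 + 4034.69 = 4735.04
n1+n2-2 = 78
sp^2 = 4735.04 / 78 = 59188/975 ≈ 60.705641

60.7056


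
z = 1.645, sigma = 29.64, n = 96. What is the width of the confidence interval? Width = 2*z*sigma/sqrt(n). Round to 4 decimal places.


width = 2*z*sigma/sqrt(n)
2*z*sigma = 2 * 1.645 * 29.64 = 97.5156
sqrt(96) ≈ 9.797959
width = 97.5156 / 9.797959 ≈ 9.952644

9.9526


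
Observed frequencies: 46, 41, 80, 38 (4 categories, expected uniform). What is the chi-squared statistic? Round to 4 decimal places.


chi2 = sum((O-E)^2/E), E = total/4
total = 205, E = 205/4 = 51.25
(46 - 51.25)^2 / 51.25 = 27.5625 / 51.25 = 441/820 ≈ 0.537805
(41 - 51.25)^2 / 51.25 = 105.0625 / 51.25 = 2.05
(80 - 51.25)^2 / 51.25 = 826.5625 / 51.25 = 2645/164 ≈ 16.128049
(38 - 51.25)^2 / 51.25 = 175.5625 / 51.25 = 2809/820 ≈ 3.425610
chi2 = 4539/205 ≈ 22.141463

22.1415


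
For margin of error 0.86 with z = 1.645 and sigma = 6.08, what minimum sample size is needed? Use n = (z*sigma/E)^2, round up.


z*sigma/E = 1.645 * 6.08 / 0.86 = 12502/1075 ≈ 11.629767
(z*sigma/E)^2 ≈ 135.251491
round up: n = 136

136


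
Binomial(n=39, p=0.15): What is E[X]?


E[X] = n*p = 39 * 0.15 = 5.85

5.85


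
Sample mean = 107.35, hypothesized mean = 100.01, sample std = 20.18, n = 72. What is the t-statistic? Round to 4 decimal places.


t = (xbar - mu0) / (s/sqrt(n))
xbar - mu0 = 107.35 - 100.01 = 7.34
sqrt(72) ≈ 8.48528137
s/sqrt(n) = 20.18 / 8.48528137 ≈ 2.37823581
t = 7.34 / 2.37823581 ≈ 3.086321

3.0863


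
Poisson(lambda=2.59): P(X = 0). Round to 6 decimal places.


P = e^(-lam) * lam^k / k!
e^(-2.59) ≈ 0.07502004
lam^k = 2.59^0 = 1
k! = 0! = 1
P = 0.07502004 * 1 / 1 ≈ 0.075020

0.075020


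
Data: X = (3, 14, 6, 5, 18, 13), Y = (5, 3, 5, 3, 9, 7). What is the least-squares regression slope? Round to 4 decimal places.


b = sum((xi-xbar)(yi-ybar)) / sum((xi-xbar)^2)
n = 6, xbar = 59/6 ≈ 9.833333, ybar = 32/6 = 16/3 ≈ 5.333333
Sxy = sum((xi-xbar)(yi-ybar)) = 121/3 ≈ 40.333333
Sxx = sum((xi-xbar)^2) = 1073/6 ≈ 178.833333
b = Sxy / Sxx = 242/1073 ≈ 0.225536

0.2255


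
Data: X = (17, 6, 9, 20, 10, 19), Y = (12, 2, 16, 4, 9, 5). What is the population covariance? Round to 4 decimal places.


Cov = (1/n)*sum((xi-xbar)(yi-ybar))
n = 6, xbar = 81/6 = 13.5, ybar = 48/6 = 8
sum((xi-xbar)(yi-ybar)) = -23
Cov = -23 / 6 = -23/6 ≈ -3.833333

-3.8333


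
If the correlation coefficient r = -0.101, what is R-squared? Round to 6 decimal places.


R^2 = r^2 = (-0.101)^2 = 0.010201

0.010201


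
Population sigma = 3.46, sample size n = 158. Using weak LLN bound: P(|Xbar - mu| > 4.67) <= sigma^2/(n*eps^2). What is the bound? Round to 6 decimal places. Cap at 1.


bound = min(1, sigma^2/(n*eps^2))
sigma^2 = 3.46^2 = 11.9716
n*eps^2 = 158 * 4.67^2 = 158 * 21.8089 = 3445.8062
sigma^2/(n*eps^2) = 11.9716 / 3445.8062 ≈ 0.00347425

0.003474


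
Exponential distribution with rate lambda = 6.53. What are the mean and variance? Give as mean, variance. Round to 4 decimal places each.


mean = 1/lam, var = 1/lam^2
mean = 1 / 6.53 = 100/653 ≈ 0.153139
lam^2 = 6.53^2 = 42.6409
var = 1 / 42.6409 ≈ 0.023452

0.1531, 0.0235


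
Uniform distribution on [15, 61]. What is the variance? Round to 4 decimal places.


Var = (b-a)^2 / 12
(b-a)^2 = (61 - 15)^2 = 2116
Var = 2116/12 ≈ 176.333333

176.3333


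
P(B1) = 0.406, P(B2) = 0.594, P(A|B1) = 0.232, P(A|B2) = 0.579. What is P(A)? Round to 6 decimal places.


P(A) = P(A|B1)*P(B1) + P(A|B2)*P(B2)
P(A|B1)*P(B1) = 0.232 * 0.406 = 0.094192
P(A|B2)*P(B2) = 0.579 * 0.594 = 0.343926
P(A) = 0.094192 + 0.343926 = 0.438118

0.438118


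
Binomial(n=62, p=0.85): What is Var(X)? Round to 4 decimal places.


Var = n*p*(1-p) = 62 * 0.85 * 0.15 = 7.905

7.9050


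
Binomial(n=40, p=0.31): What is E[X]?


E[X] = n*p = 40 * 0.31 = 12.4

12.4


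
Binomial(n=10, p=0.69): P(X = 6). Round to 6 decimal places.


P = C(n,k) * p^k * (1-p)^(n-k)
C(10,6) = 210
p^k = 0.69^6 ≈ 0.1079182
(1-p)^(n-k) = 0.31^4 = 0.00923521
P = 210 * 0.1079182 * 0.00923521 ≈ 0.209296

0.209296


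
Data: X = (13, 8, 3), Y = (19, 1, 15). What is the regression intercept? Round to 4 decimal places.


a = ybar - b*xbar, where b = sum((xi-xbar)(yi-ybar)) / sum((xi-xbar)^2)
n = 3, xbar = 24/3 = 8, ybar = 35/3 ≈ 11.666667
Sxy = sum((xi-xbar)(yi-ybar)) = 20
Sxx = sum((xi-xbar)^2) = 50
b = Sxy / Sxx = 0.4
a = 11.666667 - 0.4 * 8 = 127/15 ≈ 8.466667

8.4667


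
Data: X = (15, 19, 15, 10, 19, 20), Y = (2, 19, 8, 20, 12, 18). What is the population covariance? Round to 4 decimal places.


Cov = (1/n)*sum((xi-xbar)(yi-ybar))
n = 6, xbar = 98/6 = 49/3 ≈ 16.333333, ybar = 79/6 ≈ 13.166667
sum((xi-xbar)(yi-ybar)) = 26/3 ≈ 8.666667
Cov = 8.666667 / 6 = 13/9 ≈ 1.444444

1.4444


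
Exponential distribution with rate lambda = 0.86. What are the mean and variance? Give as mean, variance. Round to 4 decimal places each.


mean = 1/lam, var = 1/lam^2
mean = 1 / 0.86 = 50/43 ≈ 1.162791
lam^2 = 0.86^2 = 0.7396
var = 1 / 0.7396 = 2500/1849 ≈ 1.352082

1.1628, 1.3521


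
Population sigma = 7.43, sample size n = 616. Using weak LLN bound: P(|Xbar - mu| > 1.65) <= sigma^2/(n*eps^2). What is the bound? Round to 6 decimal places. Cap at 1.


bound = min(1, sigma^2/(n*eps^2))
sigma^2 = 7.43^2 = 55.2049
n*eps^2 = 616 * 1.65^2 = 616 * 2.7225 = 1677.06
sigma^2/(n*eps^2) = 55.2049 / 1677.06 ≈ 0.03291767

0.032918


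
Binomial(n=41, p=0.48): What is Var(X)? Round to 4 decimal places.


Var = n*p*(1-p) = 41 * 0.48 * 0.52 = 10.2336

10.2336


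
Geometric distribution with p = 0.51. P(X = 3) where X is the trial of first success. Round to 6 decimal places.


P = (1-p)^(k-1) * p
(1-p)^(k-1) = 0.49^2 = 0.2401
P = 0.2401 * 0.51 = 0.122451

0.122451


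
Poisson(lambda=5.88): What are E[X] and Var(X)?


E[X] = Var(X) = lambda = 5.88

5.88, 5.88


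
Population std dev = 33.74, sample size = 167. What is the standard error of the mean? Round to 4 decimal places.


SE = sigma / sqrt(n)
sqrt(167) ≈ 12.922848
SE = 33.74 / 12.922848 ≈ 2.610880

2.6109


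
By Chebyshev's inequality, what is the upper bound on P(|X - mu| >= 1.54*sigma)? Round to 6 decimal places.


P <= 1/k^2
k^2 = 1.54^2 = 2.3716
1/k^2 = 1 / 2.3716 = 2500/5929 ≈ 0.42165627

0.421656


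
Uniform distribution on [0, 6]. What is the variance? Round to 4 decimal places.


Var = (b-a)^2 / 12
(b-a)^2 = (6 - 0)^2 = 36
Var = 36/12 = 3

3.0000


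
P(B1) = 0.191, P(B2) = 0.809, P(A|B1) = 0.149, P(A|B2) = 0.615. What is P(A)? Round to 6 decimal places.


P(A) = P(A|B1)*P(B1) + P(A|B2)*P(B2)
P(A|B1)*P(B1) = 0.149 * 0.191 = 0.028459
P(A|B2)*P(B2) = 0.615 * 0.809 = 0.497535
P(A) = 0.028459 + 0.497535 = 0.525994

0.525994


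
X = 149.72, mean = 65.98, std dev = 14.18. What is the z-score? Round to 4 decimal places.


z = (X - mu) / sigma
X - mu = 149.72 - 65.98 = 83.74
z = 83.74 / 14.18 = 4187/709 ≈ 5.905501

5.9055


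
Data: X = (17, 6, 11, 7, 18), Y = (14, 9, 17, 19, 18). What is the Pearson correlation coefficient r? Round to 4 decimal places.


r = sum((xi-xbar)(yi-ybar)) / sqrt(sum((xi-xbar)^2) * sum((yi-ybar)^2))
n = 5, xbar = 59/5 = 11.8, ybar = 77/5 = 15.4
Sxy = sum((xi-xbar)(yi-ybar)) = 27.4
Sxx = sum((xi-xbar)^2) = 122.8
Syy = sum((yi-ybar)^2) = 65.2
sqrt(Sxx*Syy) ≈ 89.479383
r = Sxy / sqrt(Sxx*Syy) = 27.4 / 89.479383 ≈ 0.306216

0.3062


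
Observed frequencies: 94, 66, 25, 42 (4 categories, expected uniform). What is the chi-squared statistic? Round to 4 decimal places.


chi2 = sum((O-E)^2/E), E = total/4
total = 227, E = 227/4 = 56.75
(94 - 56.75)^2 / 56.75 = 1387.5625 / 56.75 = 22201/908 ≈ 24.450441
(66 - 56.75)^2 / 56.75 = 85.5625 / 56.75 = 1369/908 ≈ 1.507709
(25 - 56.75)^2 / 56.75 = 1008.0625 / 56.75 = 16129/908 ≈ 17.763216
(42 - 56.75)^2 / 56.75 = 217.5625 / 56.75 = 3481/908 ≈ 3.833700
chi2 = 10795/227 ≈ 47.555066

47.5551


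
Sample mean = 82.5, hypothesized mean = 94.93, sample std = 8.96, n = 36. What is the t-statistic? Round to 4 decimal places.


t = (xbar - mu0) / (s/sqrt(n))
xbar - mu0 = 82.5 - 94.93 = -12.43
sqrt(36) = 6
s/sqrt(n) = 8.96 / 6 = 112/75 ≈ 1.49333333
t = -12.43 / 1.49333333 = -3729/448 ≈ -8.323661

-8.3237


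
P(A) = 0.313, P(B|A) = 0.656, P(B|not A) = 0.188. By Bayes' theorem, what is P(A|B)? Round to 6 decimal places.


P(A|B) = P(B|A)*P(A) / P(B), P(B) = P(B|A)*P(A) + P(B|not A)*P(not A)
P(B|A)*P(A) = 0.656 * 0.313 = 0.205328
P(B|not A)*P(not A) = 0.188 * 0.687 = 0.129156
P(B) = 0.205328 + 0.129156 = 0.334484
P(A|B) = 0.205328 / 0.334484 ≈ 0.61386494

0.613865


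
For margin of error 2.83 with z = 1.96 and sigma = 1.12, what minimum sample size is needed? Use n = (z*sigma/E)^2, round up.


z*sigma/E = 1.96 * 1.12 / 2.83 = 5488/7075 ≈ 0.775689
(z*sigma/E)^2 ≈ 0.601693
round up: n = 1

1


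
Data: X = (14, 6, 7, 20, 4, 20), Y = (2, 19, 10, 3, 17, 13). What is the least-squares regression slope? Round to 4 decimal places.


b = sum((xi-xbar)(yi-ybar)) / sum((xi-xbar)^2)
n = 6, xbar = 71/6 ≈ 11.833333, ybar = 64/6 = 32/3 ≈ 10.666667
Sxy = sum((xi-xbar)(yi-ybar)) = -472/3 ≈ -157.333333
Sxx = sum((xi-xbar)^2) = 1541/6 ≈ 256.833333
b = Sxy / Sxx = -944/1541 ≈ -0.612589

-0.6126


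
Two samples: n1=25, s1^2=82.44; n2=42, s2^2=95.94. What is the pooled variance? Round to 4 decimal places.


sp^2 = ((n1-1)*s1^2 + (n2-1)*s2^2)/(n1+n2-2)
(n1-1)*s1^2 = 24 * 82.44 = 1978.56
(n2-1)*s2^2 = 41 * 95.94 = 3933.54
numerator = 1978.56 + 3933.54 = 5912.1
n1+n2-2 = 65
sp^2 = 5912.1 / 65 = 59121/650 ≈ 90.955385

90.9554


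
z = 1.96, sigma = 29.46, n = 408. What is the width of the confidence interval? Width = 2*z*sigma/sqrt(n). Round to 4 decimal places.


width = 2*z*sigma/sqrt(n)
2*z*sigma = 2 * 1.96 * 29.46 = 115.4832
sqrt(408) ≈ 20.199010
width = 115.4832 / 20.199010 ≈ 5.717270

5.7173


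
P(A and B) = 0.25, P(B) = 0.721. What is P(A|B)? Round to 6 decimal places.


P(A|B) = P(A and B) / P(B) = 0.25 / 0.721 = 250/721 ≈ 0.34674064

0.346741


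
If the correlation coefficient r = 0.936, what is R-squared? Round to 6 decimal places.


R^2 = r^2 = (0.936)^2 = 0.876096

0.876096


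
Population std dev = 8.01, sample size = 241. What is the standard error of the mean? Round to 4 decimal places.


SE = sigma / sqrt(n)
sqrt(241) ≈ 15.524175
SE = 8.01 / 15.524175 ≈ 0.515969

0.5160


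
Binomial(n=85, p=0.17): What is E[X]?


E[X] = n*p = 85 * 0.17 = 14.45

14.45


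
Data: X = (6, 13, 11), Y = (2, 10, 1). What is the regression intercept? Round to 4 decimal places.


a = ybar - b*xbar, where b = sum((xi-xbar)(yi-ybar)) / sum((xi-xbar)^2)
n = 3, xbar = 30/3 = 10, ybar = 13/3 ≈ 4.333333
Sxy = sum((xi-xbar)(yi-ybar)) = 23
Sxx = sum((xi-xbar)^2) = 26
b = Sxy / Sxx = 23/26 ≈ 0.884615
a = 4.333333 - 0.884615 * 10 = -176/39 ≈ -4.512821

-4.5128


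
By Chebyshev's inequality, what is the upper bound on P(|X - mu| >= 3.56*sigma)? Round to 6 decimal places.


P <= 1/k^2
k^2 = 3.56^2 = 12.6736
1/k^2 = 1 / 12.6736 = 625/7921 ≈ 0.07890418

0.078904


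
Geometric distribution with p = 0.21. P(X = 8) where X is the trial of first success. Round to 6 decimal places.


P = (1-p)^(k-1) * p
(1-p)^(k-1) = 0.79^7 ≈ 0.1920391
P = 0.1920391 * 0.21 ≈ 0.04032821

0.040328


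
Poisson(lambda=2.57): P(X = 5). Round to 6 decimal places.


P = e^(-lam) * lam^k / k!
e^(-2.57) ≈ 0.07653555
lam^k = 2.57^5 ≈ 112.115489
k! = 5! = 120
P = 0.07653555 * 112.115489 / 120 ≈ 0.071507

0.071507


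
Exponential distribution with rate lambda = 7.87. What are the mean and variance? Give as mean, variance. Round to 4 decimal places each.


mean = 1/lam, var = 1/lam^2
mean = 1 / 7.87 = 100/787 ≈ 0.127065
lam^2 = 7.87^2 = 61.9369
var = 1 / 61.9369 ≈ 0.016145

0.1271, 0.0161


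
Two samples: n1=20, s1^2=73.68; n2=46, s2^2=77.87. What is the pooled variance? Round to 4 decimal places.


sp^2 = ((n1-1)*s1^2 + (n2-1)*s2^2)/(n1+n2-2)
(n1-1)*s1^2 = 19 * 73.68 = 1399.92
(n2-1)*s2^2 = 45 * 77.87 = 3504.15
numerator = 1399.92 + 3504.15 = 4904.07
n1+n2-2 = 64
sp^2 = 4904.07 / 64 = 490407/6400 ≈ 76.626094

76.6261


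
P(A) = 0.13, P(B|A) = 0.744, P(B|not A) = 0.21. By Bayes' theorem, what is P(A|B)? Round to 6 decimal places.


P(A|B) = P(B|A)*P(A) / P(B), P(B) = P(B|A)*P(A) + P(B|not A)*P(not A)
P(B|A)*P(A) = 0.744 * 0.13 = 0.09672
P(B|not A)*P(not A) = 0.21 * 0.87 = 0.1827
P(B) = 0.09672 + 0.1827 = 0.27942
P(A|B) = 0.09672 / 0.27942 = 1612/4657 ≈ 0.34614559

0.346146


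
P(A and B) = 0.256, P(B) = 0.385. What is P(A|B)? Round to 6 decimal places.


P(A|B) = P(A and B) / P(B) = 0.256 / 0.385 = 256/385 ≈ 0.66493506

0.664935


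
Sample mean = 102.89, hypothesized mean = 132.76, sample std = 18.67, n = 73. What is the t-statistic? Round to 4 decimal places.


t = (xbar - mu0) / (s/sqrt(n))
xbar - mu0 = 102.89 - 132.76 = -29.87
sqrt(73) ≈ 8.54400375
s/sqrt(n) = 18.67 / 8.54400375 ≈ 2.18515822
t = -29.87 / 2.18515822 ≈ -13.669491

-13.6695


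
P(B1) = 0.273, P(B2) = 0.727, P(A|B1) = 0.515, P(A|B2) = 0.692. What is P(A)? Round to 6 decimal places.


P(A) = P(A|B1)*P(B1) + P(A|B2)*P(B2)
P(A|B1)*P(B1) = 0.515 * 0.273 = 0.140595
P(A|B2)*P(B2) = 0.692 * 0.727 = 0.503084
P(A) = 0.140595 + 0.503084 = 0.643679

0.643679


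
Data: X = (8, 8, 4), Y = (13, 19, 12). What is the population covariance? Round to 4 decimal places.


Cov = (1/n)*sum((xi-xbar)(yi-ybar))
n = 3, xbar = 20/3 ≈ 6.666667, ybar = 44/3 ≈ 14.666667
sum((xi-xbar)(yi-ybar)) = 32/3 ≈ 10.666667
Cov = 10.666667 / 3 = 32/9 ≈ 3.555556

3.5556


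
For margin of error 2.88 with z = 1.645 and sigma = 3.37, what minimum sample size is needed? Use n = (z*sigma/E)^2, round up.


z*sigma/E = 1.645 * 3.37 / 2.88 ≈ 1.924878
(z*sigma/E)^2 ≈ 3.705157
round up: n = 4

4


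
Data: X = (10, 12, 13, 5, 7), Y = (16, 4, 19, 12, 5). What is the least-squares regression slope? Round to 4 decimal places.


b = sum((xi-xbar)(yi-ybar)) / sum((xi-xbar)^2)
n = 5, xbar = 47/5 = 9.4, ybar = 56/5 = 11.2
Sxy = sum((xi-xbar)(yi-ybar)) = 23.6
Sxx = sum((xi-xbar)^2) = 45.2
b = Sxy / Sxx = 59/113 ≈ 0.522124

0.5221


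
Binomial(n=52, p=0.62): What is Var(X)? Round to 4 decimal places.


Var = n*p*(1-p) = 52 * 0.62 * 0.38 = 12.2512

12.2512


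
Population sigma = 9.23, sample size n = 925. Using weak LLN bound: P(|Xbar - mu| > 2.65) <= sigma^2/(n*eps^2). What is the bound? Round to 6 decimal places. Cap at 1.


bound = min(1, sigma^2/(n*eps^2))
sigma^2 = 9.23^2 = 85.1929
n*eps^2 = 925 * 2.65^2 = 925 * 7.0225 = 6495.8125
sigma^2/(n*eps^2) = 85.1929 / 6495.8125 ≈ 0.01311505

0.013115


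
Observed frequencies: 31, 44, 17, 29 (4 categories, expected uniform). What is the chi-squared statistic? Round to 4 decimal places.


chi2 = sum((O-E)^2/E), E = total/4
total = 121, E = 121/4 = 30.25
(31 - 30.25)^2 / 30.25 = 0.5625 / 30.25 = 9/484 ≈ 0.018595
(44 - 30.25)^2 / 30.25 = 189.0625 / 30.25 = 6.25
(17 - 30.25)^2 / 30.25 = 175.5625 / 30.25 = 2809/484 ≈ 5.803719
(29 - 30.25)^2 / 30.25 = 1.5625 / 30.25 = 25/484 ≈ 0.051653
chi2 = 1467/121 ≈ 12.123967

12.1240


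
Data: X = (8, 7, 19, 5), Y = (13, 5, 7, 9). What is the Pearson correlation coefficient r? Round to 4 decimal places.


r = sum((xi-xbar)(yi-ybar)) / sqrt(sum((xi-xbar)^2) * sum((yi-ybar)^2))
n = 4, xbar = 39/4 = 9.75, ybar = 34/4 = 8.5
Sxy = sum((xi-xbar)(yi-ybar)) = -14.5
Sxx = sum((xi-xbar)^2) = 118.75
Syy = sum((yi-ybar)^2) = 35
sqrt(Sxx*Syy) ≈ 64.468985
r = Sxy / sqrt(Sxx*Syy) = -14.5 / 64.468985 ≈ -0.224914

-0.2249


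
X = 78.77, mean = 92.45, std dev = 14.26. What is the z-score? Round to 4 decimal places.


z = (X - mu) / sigma
X - mu = 78.77 - 92.45 = -13.68
z = -13.68 / 14.26 = -684/713 ≈ -0.959327

-0.9593


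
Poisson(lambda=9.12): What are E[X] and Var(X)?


E[X] = Var(X) = lambda = 9.12

9.12, 9.12


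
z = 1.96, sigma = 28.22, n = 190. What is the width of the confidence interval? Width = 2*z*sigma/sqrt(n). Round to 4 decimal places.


width = 2*z*sigma/sqrt(n)
2*z*sigma = 2 * 1.96 * 28.22 = 110.6224
sqrt(190) ≈ 13.784049
width = 110.6224 / 13.784049 ≈ 8.025392

8.0254


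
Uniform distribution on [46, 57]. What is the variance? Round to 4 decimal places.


Var = (b-a)^2 / 12
(b-a)^2 = (57 - 46)^2 = 121
Var = 121/12 ≈ 10.083333

10.0833


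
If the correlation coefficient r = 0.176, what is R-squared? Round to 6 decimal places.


R^2 = r^2 = (0.176)^2 = 0.030976

0.030976


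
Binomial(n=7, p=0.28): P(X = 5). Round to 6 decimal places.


P = C(n,k) * p^k * (1-p)^(n-k)
C(7,5) = 21
p^k = 0.28^5 ≈ 0.001721037
(1-p)^(n-k) = 0.72^2 = 0.5184
P = 21 * 0.001721037 * 0.5184 ≈ 0.018736

0.018736


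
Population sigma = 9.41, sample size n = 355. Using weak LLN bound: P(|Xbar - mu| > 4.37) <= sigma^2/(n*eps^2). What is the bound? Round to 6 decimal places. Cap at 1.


bound = min(1, sigma^2/(n*eps^2))
sigma^2 = 9.41^2 = 88.5481
n*eps^2 = 355 * 4.37^2 = 355 * 19.0969 = 6779.3995
sigma^2/(n*eps^2) = 88.5481 / 6779.3995 ≈ 0.01306135

0.013061


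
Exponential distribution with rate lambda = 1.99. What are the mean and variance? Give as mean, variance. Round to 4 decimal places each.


mean = 1/lam, var = 1/lam^2
mean = 1 / 1.99 = 100/199 ≈ 0.502513
lam^2 = 1.99^2 = 3.9601
var = 1 / 3.9601 ≈ 0.252519

0.5025, 0.2525


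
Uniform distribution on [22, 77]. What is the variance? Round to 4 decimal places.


Var = (b-a)^2 / 12
(b-a)^2 = (77 - 22)^2 = 3025
Var = 3025/12 ≈ 252.083333

252.0833


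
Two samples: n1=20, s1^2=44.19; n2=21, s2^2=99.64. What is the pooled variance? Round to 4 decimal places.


sp^2 = ((n1-1)*s1^2 + (n2-1)*s2^2)/(n1+n2-2)
(n1-1)*s1^2 = 19 * 44.19 = 839.61
(n2-1)*s2^2 = 20 * 99.64 = 1992.8
numerator = 839.61 + 1992.8 = 2832.41
n1+n2-2 = 39
sp^2 = 2832.41 / 39 = 283241/3900 ≈ 72.625897

72.6259


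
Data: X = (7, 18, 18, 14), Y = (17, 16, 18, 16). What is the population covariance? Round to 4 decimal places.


Cov = (1/n)*sum((xi-xbar)(yi-ybar))
n = 4, xbar = 57/4 = 14.25, ybar = 67/4 = 16.75
sum((xi-xbar)(yi-ybar)) = 0.25
Cov = 0.25 / 4 = 0.0625

0.0625


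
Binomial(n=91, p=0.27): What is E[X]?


E[X] = n*p = 91 * 0.27 = 24.57

24.57


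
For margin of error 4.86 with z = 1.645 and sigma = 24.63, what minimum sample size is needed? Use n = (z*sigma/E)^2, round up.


z*sigma/E = 1.645 * 24.63 / 4.86 ≈ 8.336698
(z*sigma/E)^2 ≈ 69.500526
round up: n = 70

70
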